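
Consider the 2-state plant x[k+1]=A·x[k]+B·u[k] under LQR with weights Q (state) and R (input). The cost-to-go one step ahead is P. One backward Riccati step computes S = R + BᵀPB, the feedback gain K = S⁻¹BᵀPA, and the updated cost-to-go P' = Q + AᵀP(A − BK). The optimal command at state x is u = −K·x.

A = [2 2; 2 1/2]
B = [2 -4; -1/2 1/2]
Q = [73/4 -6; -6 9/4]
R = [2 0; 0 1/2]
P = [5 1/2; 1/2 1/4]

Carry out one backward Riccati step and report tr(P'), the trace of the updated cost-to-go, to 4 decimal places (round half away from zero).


BᵀP = [9.7500 0.8750; -19.7500 -1.8750]
S = R + BᵀPB = [2 0; 0 1/2] + [19.0625 -38.5625; -38.5625 78.0625] = [21.0625 -38.5625; -38.5625 78.5625]
BᵀPA = [21.2500 19.9375; -43.2500 -40.4375]
K = S⁻¹·BᵀPA = [0.0097 0.0416; -0.5458 -0.4943]
A−BK = [-0.2024 -0.0604; 2.2777 0.7679]
AᵀP(A−BK) = [1.1899 0.4876; 0.4876 0.2449]
P' = Q + AᵀP(A−BK) = [19.4399 -5.5124; -5.5124 2.4949]
tr(P') = 21.9349

21.9349


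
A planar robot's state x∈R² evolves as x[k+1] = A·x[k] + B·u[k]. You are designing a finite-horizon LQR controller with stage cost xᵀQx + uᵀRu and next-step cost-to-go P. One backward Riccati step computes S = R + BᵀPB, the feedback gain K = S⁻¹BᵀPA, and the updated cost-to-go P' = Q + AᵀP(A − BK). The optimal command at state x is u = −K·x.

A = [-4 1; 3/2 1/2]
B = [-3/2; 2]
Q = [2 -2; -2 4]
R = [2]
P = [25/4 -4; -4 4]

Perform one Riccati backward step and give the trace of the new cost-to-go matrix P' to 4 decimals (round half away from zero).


18.2386

BᵀP = [-17.3750 14.0000]
S = R + BᵀPB = [2] + [54.0625] = [56.0625]
BᵀPA = [90.5000 -10.3750]
K = S⁻¹·BᵀPA = [1.6143 -0.1851]
A−BK = [-1.5786 0.7224; -1.7285 0.8701]
AᵀP(A−BK) = [10.9086 -3.2520; -3.2520 1.3300]
P' = Q + AᵀP(A−BK) = [12.9086 -5.2520; -5.2520 5.3300]
tr(P') = 18.2386


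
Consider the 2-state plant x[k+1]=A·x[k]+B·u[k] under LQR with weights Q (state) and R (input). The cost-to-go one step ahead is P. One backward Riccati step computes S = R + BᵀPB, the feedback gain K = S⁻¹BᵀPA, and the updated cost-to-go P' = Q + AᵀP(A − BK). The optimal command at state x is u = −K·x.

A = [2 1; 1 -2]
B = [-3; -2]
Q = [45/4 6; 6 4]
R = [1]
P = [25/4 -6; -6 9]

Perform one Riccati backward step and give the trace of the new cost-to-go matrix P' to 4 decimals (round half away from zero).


BᵀP = [-6.7500 0.0000]
S = R + BᵀPB = [1] + [20.2500] = [21.2500]
BᵀPA = [-13.5000 -6.7500]
K = S⁻¹·BᵀPA = [-0.6353 -0.3176]
A−BK = [0.0941 0.0471; -0.2706 -2.6353]
AᵀP(A−BK) = [1.4235 8.2118; 8.2118 64.1059]
P' = Q + AᵀP(A−BK) = [12.6735 14.2118; 14.2118 68.1059]
tr(P') = 80.7794

80.7794


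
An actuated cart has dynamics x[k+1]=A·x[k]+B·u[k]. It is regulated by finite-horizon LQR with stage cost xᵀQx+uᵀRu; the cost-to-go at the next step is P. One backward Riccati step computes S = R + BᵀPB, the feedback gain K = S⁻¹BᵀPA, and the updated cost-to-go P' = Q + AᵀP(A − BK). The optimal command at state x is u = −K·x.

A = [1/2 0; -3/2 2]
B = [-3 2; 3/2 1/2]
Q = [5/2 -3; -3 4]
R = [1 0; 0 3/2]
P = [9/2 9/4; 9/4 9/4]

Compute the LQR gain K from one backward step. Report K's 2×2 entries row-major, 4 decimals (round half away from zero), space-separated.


-0.4486 0.4908 -0.5381 0.8963

BᵀP = [-10.1250 -3.3750; 10.1250 5.6250]
S = R + BᵀPB = [1 0; 0 3/2] + [25.3125 -21.9375; -21.9375 23.0625] = [26.3125 -21.9375; -21.9375 24.5625]
BᵀPA = [0.0000 -6.7500; -3.3750 11.2500]
K = S⁻¹·BᵀPA = [-0.4486 0.4908; -0.5381 0.8963]
A−BK = [0.2303 -0.3204; -0.5581 0.8157]
AᵀP(A−BK) = [0.9966 -1.4749; -1.4749 2.2289]
P' = Q + AᵀP(A−BK) = [3.4966 -4.4749; -4.4749 6.2289]
tr(P') = 9.7255


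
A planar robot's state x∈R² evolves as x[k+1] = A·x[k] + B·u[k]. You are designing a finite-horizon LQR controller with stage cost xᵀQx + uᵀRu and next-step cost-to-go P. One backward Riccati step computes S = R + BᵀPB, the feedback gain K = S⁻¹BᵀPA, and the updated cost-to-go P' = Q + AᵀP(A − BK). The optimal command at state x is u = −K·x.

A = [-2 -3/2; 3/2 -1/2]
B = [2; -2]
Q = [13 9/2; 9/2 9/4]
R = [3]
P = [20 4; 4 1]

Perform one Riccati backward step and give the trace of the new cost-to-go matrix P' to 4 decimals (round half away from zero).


22.4591

BᵀP = [32.0000 6.0000]
S = R + BᵀPB = [3] + [52.0000] = [55.0000]
BᵀPA = [-55.0000 -51.0000]
K = S⁻¹·BᵀPA = [-1.0000 -0.9273]
A−BK = [0.0000 0.3545; -0.5000 -2.3545]
AᵀP(A−BK) = [3.2500 3.2500; 3.2500 3.9591]
P' = Q + AᵀP(A−BK) = [16.2500 7.7500; 7.7500 6.2091]
tr(P') = 22.4591


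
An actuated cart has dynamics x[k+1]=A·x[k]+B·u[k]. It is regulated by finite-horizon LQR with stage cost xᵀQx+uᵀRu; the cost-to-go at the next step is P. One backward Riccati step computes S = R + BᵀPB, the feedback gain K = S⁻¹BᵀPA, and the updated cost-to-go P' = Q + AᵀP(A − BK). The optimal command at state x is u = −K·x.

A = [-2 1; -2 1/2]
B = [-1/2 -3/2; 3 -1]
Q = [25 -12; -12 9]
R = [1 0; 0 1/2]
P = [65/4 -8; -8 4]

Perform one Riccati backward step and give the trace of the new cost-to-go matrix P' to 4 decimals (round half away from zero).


34.5934

BᵀP = [-32.1250 16.0000; -16.3750 8.0000]
S = R + BᵀPB = [1 0; 0 1/2] + [64.0625 32.1875; 32.1875 16.5625] = [65.0625 32.1875; 32.1875 17.0625]
BᵀPA = [32.2500 -24.1250; 16.7500 -12.3750]
K = S⁻¹·BᵀPA = [0.1501 -0.1797; 0.6984 -0.3863]
A−BK = [-0.8773 0.3307; -1.7520 0.6527]
AᵀP(A−BK) = [0.4589 -0.2345; -0.2345 0.1345]
P' = Q + AᵀP(A−BK) = [25.4589 -12.2345; -12.2345 9.1345]
tr(P') = 34.5934


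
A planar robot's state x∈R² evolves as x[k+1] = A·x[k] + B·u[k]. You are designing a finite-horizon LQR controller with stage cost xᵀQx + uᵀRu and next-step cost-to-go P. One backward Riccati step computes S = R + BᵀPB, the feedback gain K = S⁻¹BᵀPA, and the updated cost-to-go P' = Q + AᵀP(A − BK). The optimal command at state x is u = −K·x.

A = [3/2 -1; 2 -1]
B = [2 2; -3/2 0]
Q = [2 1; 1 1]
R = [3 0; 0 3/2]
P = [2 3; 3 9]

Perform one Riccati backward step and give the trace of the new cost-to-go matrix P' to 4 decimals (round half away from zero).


BᵀP = [-0.5000 -7.5000; 4.0000 6.0000]
S = R + BᵀPB = [3 0; 0 3/2] + [10.2500 -1.0000; -1.0000 8.0000] = [13.2500 -1.0000; -1.0000 9.5000]
BᵀPA = [-15.7500 8.0000; 18.0000 -10.0000]
K = S⁻¹·BᵀPA = [-1.0541 0.5285; 1.7838 -0.9970]
A−BK = [0.0405 -0.0631; 0.4189 -0.2072]
AᵀP(A−BK) = [9.7905 -5.2297; -5.2297 2.8018]
P' = Q + AᵀP(A−BK) = [11.7905 -4.2297; -4.2297 3.8018]
tr(P') = 15.5923

15.5923


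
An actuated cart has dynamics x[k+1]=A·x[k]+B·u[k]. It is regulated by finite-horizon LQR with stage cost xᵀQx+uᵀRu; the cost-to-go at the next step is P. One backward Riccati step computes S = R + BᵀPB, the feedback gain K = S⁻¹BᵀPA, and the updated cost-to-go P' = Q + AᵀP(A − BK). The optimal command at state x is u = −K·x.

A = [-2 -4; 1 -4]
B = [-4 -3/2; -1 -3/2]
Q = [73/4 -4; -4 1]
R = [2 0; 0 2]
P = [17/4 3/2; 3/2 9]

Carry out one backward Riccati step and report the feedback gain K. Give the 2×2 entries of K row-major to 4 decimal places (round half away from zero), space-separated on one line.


0.7855 0.2723 -0.9846 2.1735

BᵀP = [-18.5000 -15.0000; -8.6250 -15.7500]
S = R + BᵀPB = [2 0; 0 2] + [89.0000 50.2500; 50.2500 36.5625] = [91.0000 50.2500; 50.2500 38.5625]
BᵀPA = [22.0000 134.0000; 1.5000 97.5000]
K = S⁻¹·BᵀPA = [0.7855 0.2723; -0.9846 2.1735]
A−BK = [-0.3351 0.3495; 0.3085 -0.4674]
AᵀP(A−BK) = [4.1966 -5.2514; -5.2514 11.5920]
P' = Q + AᵀP(A−BK) = [22.4466 -9.2514; -9.2514 12.5920]
tr(P') = 35.0386


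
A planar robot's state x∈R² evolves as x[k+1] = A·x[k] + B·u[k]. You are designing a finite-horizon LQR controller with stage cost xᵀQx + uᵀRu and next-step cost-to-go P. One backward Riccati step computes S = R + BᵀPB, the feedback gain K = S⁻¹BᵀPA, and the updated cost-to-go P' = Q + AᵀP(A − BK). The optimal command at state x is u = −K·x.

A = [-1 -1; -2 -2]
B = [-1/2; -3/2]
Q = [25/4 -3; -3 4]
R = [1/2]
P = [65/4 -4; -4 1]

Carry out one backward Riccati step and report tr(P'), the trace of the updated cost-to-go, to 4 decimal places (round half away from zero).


15.6346

BᵀP = [-2.1250 0.5000]
S = R + BᵀPB = [1/2] + [0.3125] = [0.8125]
BᵀPA = [1.1250 1.1250]
K = S⁻¹·BᵀPA = [1.3846 1.3846]
A−BK = [-0.3077 -0.3077; 0.0769 0.0769]
AᵀP(A−BK) = [2.6923 2.6923; 2.6923 2.6923]
P' = Q + AᵀP(A−BK) = [8.9423 -0.3077; -0.3077 6.6923]
tr(P') = 15.6346


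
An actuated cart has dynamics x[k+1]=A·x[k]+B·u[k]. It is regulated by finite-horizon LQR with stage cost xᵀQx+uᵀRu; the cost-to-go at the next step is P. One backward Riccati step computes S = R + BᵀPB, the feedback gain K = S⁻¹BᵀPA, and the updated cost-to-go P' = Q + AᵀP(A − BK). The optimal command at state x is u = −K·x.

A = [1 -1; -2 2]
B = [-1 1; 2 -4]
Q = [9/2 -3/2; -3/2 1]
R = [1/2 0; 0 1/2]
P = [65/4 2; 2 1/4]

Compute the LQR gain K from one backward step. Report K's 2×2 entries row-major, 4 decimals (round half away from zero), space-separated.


-0.6724 0.6724 0.4310 -0.4310

BᵀP = [-12.2500 -1.5000; 8.2500 1.0000]
S = R + BᵀPB = [1/2 0; 0 1/2] + [9.2500 -6.2500; -6.2500 4.2500] = [9.7500 -6.2500; -6.2500 4.7500]
BᵀPA = [-9.2500 9.2500; 6.2500 -6.2500]
K = S⁻¹·BᵀPA = [-0.6724 0.6724; 0.4310 -0.4310]
A−BK = [-0.1034 0.1034; 1.0690 -1.0690]
AᵀP(A−BK) = [0.3362 -0.3362; -0.3362 0.3362]
P' = Q + AᵀP(A−BK) = [4.8362 -1.8362; -1.8362 1.3362]
tr(P') = 6.1724


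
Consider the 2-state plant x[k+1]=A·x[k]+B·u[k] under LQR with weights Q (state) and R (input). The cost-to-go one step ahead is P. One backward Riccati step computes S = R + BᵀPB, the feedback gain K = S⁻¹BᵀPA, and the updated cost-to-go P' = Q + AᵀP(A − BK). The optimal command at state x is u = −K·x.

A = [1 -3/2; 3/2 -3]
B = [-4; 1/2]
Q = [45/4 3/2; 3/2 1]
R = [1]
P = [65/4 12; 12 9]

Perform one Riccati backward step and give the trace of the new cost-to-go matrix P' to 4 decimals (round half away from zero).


BᵀP = [-59.0000 -43.5000]
S = R + BᵀPB = [1] + [214.2500] = [215.2500]
BᵀPA = [-124.2500 219.0000]
K = S⁻¹·BᵀPA = [-0.5772 1.0174]
A−BK = [-1.3089 2.5697; 1.7886 -3.5087]
AᵀP(A−BK) = [0.7785 -1.4604; -1.4604 2.7472]
P' = Q + AᵀP(A−BK) = [12.0285 0.0396; 0.0396 3.7472]
tr(P') = 15.7756

15.7756


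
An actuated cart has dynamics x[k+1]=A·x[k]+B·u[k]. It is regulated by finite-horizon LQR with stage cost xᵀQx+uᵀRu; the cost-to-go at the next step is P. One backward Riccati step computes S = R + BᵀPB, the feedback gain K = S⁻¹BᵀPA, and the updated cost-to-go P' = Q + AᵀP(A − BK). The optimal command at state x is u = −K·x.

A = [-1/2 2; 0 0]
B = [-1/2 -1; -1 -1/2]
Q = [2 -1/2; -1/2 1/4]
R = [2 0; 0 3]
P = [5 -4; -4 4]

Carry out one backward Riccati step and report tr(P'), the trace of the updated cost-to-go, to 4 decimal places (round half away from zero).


BᵀP = [1.5000 -2.0000; -3.0000 2.0000]
S = R + BᵀPB = [2 0; 0 3] + [1.2500 -0.5000; -0.5000 2.0000] = [3.2500 -0.5000; -0.5000 5.0000]
BᵀPA = [-0.7500 3.0000; 1.5000 -6.0000]
K = S⁻¹·BᵀPA = [-0.1875 0.7500; 0.2813 -1.1250]
A−BK = [-0.3125 1.2500; -0.0469 0.1875]
AᵀP(A−BK) = [0.6875 -2.7500; -2.7500 11.0000]
P' = Q + AᵀP(A−BK) = [2.6875 -3.2500; -3.2500 11.2500]
tr(P') = 13.9375

13.9375


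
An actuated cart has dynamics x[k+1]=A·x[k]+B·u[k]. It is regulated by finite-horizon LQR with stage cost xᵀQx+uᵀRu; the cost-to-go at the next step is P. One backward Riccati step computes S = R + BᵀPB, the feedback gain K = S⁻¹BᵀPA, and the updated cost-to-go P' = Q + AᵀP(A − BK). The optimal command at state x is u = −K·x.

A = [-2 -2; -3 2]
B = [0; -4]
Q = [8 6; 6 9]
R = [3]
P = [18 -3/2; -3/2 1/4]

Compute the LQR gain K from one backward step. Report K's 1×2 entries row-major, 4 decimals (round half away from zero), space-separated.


-1.2857 -2.0000

BᵀP = [6.0000 -1.0000]
S = R + BᵀPB = [3] + [4.0000] = [7.0000]
BᵀPA = [-9.0000 -14.0000]
K = S⁻¹·BᵀPA = [-1.2857 -2.0000]
A−BK = [-2.0000 -2.0000; -8.1429 -6.0000]
AᵀP(A−BK) = [44.6786 49.5000; 49.5000 57.0000]
P' = Q + AᵀP(A−BK) = [52.6786 55.5000; 55.5000 66.0000]
tr(P') = 118.6786


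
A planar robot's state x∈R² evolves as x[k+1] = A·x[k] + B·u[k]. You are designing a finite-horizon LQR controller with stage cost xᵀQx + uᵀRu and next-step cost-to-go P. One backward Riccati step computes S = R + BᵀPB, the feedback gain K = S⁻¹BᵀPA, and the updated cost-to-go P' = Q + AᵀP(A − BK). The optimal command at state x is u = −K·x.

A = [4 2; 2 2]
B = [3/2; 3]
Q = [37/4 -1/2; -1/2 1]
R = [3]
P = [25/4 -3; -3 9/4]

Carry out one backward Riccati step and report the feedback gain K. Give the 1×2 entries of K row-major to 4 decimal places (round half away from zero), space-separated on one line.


0.5818 0.5091

BᵀP = [0.3750 2.2500]
S = R + BᵀPB = [3] + [7.3125] = [10.3125]
BᵀPA = [6.0000 5.2500]
K = S⁻¹·BᵀPA = [0.5818 0.5091]
A−BK = [3.1273 1.2364; 0.2545 0.4727]
AᵀP(A−BK) = [57.5091 19.9455; 19.9455 7.3273]
P' = Q + AᵀP(A−BK) = [66.7591 19.4455; 19.4455 8.3273]
tr(P') = 75.0864


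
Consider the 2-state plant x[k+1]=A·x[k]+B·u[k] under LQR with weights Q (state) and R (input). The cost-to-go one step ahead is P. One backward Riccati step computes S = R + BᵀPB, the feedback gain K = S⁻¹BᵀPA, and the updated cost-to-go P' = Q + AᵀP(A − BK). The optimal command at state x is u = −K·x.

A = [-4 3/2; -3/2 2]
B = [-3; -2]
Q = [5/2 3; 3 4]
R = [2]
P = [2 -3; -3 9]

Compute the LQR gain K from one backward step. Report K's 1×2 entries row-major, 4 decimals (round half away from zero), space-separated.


0.6750 -0.9000

BᵀP = [0.0000 -9.0000]
S = R + BᵀPB = [2] + [18.0000] = [20.0000]
BᵀPA = [13.5000 -18.0000]
K = S⁻¹·BᵀPA = [0.6750 -0.9000]
A−BK = [-1.9750 -1.2000; -0.1500 0.2000]
AᵀP(A−BK) = [7.1375 3.9000; 3.9000 6.3000]
P' = Q + AᵀP(A−BK) = [9.6375 6.9000; 6.9000 10.3000]
tr(P') = 19.9375


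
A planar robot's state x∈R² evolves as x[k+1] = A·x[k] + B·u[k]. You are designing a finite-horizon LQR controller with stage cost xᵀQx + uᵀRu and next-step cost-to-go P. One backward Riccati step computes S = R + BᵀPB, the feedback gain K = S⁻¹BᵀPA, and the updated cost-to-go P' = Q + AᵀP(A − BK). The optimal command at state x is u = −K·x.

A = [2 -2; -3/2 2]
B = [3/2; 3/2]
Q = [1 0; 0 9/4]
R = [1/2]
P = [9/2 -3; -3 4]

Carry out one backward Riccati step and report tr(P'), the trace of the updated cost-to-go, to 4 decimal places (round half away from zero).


BᵀP = [2.2500 1.5000]
S = R + BᵀPB = [1/2] + [5.6250] = [6.1250]
BᵀPA = [2.2500 -1.5000]
K = S⁻¹·BᵀPA = [0.3673 -0.2449]
A−BK = [1.4490 -1.6327; -2.0510 2.3673]
AᵀP(A−BK) = [44.1735 -50.4490; -50.4490 57.6327]
P' = Q + AᵀP(A−BK) = [45.1735 -50.4490; -50.4490 59.8827]
tr(P') = 105.0561

105.0561


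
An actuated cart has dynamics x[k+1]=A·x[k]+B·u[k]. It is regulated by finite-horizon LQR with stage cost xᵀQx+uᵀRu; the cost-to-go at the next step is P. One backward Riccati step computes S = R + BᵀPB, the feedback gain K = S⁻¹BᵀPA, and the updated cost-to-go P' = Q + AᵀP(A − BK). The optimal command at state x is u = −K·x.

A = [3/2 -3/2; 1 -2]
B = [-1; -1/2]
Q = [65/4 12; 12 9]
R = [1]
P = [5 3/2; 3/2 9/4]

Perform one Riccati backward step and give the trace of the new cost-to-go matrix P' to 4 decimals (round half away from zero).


BᵀP = [-5.7500 -2.6250]
S = R + BᵀPB = [1] + [7.0625] = [8.0625]
BᵀPA = [-11.2500 13.8750]
K = S⁻¹·BᵀPA = [-1.3953 1.7209]
A−BK = [0.1047 0.2209; 0.3023 -1.1395]
AᵀP(A−BK) = [2.3023 -3.1395; -3.1395 5.3721]
P' = Q + AᵀP(A−BK) = [18.5523 8.8605; 8.8605 14.3721]
tr(P') = 32.9244

32.9244


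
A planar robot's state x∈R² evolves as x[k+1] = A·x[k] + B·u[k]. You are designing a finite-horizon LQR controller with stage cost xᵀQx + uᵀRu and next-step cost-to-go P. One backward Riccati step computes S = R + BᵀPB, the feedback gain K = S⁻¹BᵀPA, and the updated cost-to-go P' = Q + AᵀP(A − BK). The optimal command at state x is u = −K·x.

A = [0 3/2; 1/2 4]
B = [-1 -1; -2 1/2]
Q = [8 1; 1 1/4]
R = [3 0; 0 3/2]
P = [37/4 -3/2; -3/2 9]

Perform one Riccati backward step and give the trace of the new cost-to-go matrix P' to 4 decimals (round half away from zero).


18.7098

BᵀP = [-6.2500 -16.5000; -10.0000 6.0000]
S = R + BᵀPB = [3 0; 0 3/2] + [39.2500 -2.0000; -2.0000 13.0000] = [42.2500 -2.0000; -2.0000 14.5000]
BᵀPA = [-8.2500 -75.3750; 3.0000 9.0000]
K = S⁻¹·BᵀPA = [-0.1867 -1.7662; 0.1811 0.3771]
A−BK = [-0.0055 0.1109; 0.0360 0.2791]
AᵀP(A−BK) = [0.1664 1.1728; 1.1728 10.2934]
P' = Q + AᵀP(A−BK) = [8.1664 2.1728; 2.1728 10.5434]
tr(P') = 18.7098


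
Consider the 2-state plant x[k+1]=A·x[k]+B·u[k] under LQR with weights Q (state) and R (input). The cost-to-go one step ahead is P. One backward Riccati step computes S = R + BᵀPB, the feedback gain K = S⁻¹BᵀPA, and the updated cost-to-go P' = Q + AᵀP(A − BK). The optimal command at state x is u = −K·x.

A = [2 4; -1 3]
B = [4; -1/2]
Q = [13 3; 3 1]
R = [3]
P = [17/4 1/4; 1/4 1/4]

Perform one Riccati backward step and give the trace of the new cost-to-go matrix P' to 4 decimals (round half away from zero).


20.8867

BᵀP = [16.8750 0.8750]
S = R + BᵀPB = [3] + [67.0625] = [70.0625]
BᵀPA = [32.8750 70.1250]
K = S⁻¹·BᵀPA = [0.4692 1.0009]
A−BK = [0.1231 -0.0036; -0.7654 3.5004]
AᵀP(A−BK) = [0.8243 0.8457; 0.8457 6.0624]
P' = Q + AᵀP(A−BK) = [13.8243 3.8457; 3.8457 7.0624]
tr(P') = 20.8867


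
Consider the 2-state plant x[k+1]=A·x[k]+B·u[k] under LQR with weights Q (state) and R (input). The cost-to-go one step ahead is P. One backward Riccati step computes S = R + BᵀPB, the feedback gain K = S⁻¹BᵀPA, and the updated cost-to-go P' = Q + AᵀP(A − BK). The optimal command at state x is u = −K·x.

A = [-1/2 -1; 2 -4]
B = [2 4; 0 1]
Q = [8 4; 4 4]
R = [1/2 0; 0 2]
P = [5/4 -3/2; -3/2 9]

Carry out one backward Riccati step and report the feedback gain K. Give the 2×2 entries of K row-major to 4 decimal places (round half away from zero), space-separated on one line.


-3.0180 5.2072 1.3356 -2.7342

BᵀP = [2.5000 -3.0000; 3.5000 3.0000]
S = R + BᵀPB = [1/2 0; 0 2] + [5.0000 7.0000; 7.0000 17.0000] = [5.5000 7.0000; 7.0000 19.0000]
BᵀPA = [-7.2500 9.5000; 4.2500 -15.5000]
K = S⁻¹·BᵀPA = [-3.0180 5.2072; 1.3356 -2.7342]
A−BK = [0.1937 -0.4775; 0.6644 -1.2658]
AᵀP(A−BK) = [11.7556 -22.0023; -22.0023 41.4009]
P' = Q + AᵀP(A−BK) = [19.7556 -18.0023; -18.0023 45.4009]
tr(P') = 65.1565


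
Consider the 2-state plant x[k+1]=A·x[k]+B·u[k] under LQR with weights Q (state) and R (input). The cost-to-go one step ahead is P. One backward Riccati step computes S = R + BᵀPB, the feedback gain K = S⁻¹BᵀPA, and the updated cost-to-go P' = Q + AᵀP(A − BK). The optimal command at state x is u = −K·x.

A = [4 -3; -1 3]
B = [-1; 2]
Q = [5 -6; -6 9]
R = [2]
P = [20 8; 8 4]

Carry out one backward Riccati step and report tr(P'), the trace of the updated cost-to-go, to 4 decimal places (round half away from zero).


BᵀP = [-4.0000 0.0000]
S = R + BᵀPB = [2] + [4.0000] = [6.0000]
BᵀPA = [-16.0000 12.0000]
K = S⁻¹·BᵀPA = [-2.6667 2.0000]
A−BK = [1.3333 -1.0000; 4.3333 -1.0000]
AᵀP(A−BK) = [217.3333 -100.0000; -100.0000 48.0000]
P' = Q + AᵀP(A−BK) = [222.3333 -106.0000; -106.0000 57.0000]
tr(P') = 279.3333

279.3333


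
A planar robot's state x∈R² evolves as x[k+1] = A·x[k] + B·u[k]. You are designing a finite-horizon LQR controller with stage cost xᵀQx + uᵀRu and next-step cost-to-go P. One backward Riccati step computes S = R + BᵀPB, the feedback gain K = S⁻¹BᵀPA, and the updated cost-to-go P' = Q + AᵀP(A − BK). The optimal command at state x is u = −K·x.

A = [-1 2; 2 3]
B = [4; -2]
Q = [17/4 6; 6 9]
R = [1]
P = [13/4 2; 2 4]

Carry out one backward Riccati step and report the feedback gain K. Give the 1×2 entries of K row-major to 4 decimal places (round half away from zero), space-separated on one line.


-0.2432 0.4865

BᵀP = [9.0000 0.0000]
S = R + BᵀPB = [1] + [36.0000] = [37.0000]
BᵀPA = [-9.0000 18.0000]
K = S⁻¹·BᵀPA = [-0.2432 0.4865]
A−BK = [-0.0270 0.0541; 1.5135 3.9730]
AᵀP(A−BK) = [9.0608 23.8784; 23.8784 64.2432]
P' = Q + AᵀP(A−BK) = [13.3108 29.8784; 29.8784 73.2432]
tr(P') = 86.5541


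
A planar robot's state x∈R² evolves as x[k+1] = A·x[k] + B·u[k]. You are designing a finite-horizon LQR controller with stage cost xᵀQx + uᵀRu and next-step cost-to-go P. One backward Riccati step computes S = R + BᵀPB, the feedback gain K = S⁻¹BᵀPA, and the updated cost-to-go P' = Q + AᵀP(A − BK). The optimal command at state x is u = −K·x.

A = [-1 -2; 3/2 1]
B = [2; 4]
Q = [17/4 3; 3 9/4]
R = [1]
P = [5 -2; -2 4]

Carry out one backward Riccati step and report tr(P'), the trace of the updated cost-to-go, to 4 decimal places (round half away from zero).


BᵀP = [2.0000 12.0000]
S = R + BᵀPB = [1] + [52.0000] = [53.0000]
BᵀPA = [16.0000 8.0000]
K = S⁻¹·BᵀPA = [0.3019 0.1509]
A−BK = [-1.6038 -2.3019; 0.2925 0.3962]
AᵀP(A−BK) = [15.1698 21.5849; 21.5849 30.7925]
P' = Q + AᵀP(A−BK) = [19.4198 24.5849; 24.5849 33.0425]
tr(P') = 52.4623

52.4623


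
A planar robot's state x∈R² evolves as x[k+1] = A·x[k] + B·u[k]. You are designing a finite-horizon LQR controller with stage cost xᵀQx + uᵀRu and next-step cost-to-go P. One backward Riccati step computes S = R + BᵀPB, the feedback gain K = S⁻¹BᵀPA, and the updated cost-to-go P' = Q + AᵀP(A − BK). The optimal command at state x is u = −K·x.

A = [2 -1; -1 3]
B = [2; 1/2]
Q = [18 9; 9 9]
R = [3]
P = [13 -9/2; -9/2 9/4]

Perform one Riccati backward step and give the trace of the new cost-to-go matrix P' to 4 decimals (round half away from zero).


45.4430

BᵀP = [23.7500 -7.8750]
S = R + BᵀPB = [3] + [43.5625] = [46.5625]
BᵀPA = [55.3750 -47.3750]
K = S⁻¹·BᵀPA = [1.1893 -1.0174]
A−BK = [-0.3785 1.0349; -1.5946 3.5087]
AᵀP(A−BK) = [6.3946 -7.9087; -7.9087 12.0483]
P' = Q + AᵀP(A−BK) = [24.3946 1.0913; 1.0913 21.0483]
tr(P') = 45.4430


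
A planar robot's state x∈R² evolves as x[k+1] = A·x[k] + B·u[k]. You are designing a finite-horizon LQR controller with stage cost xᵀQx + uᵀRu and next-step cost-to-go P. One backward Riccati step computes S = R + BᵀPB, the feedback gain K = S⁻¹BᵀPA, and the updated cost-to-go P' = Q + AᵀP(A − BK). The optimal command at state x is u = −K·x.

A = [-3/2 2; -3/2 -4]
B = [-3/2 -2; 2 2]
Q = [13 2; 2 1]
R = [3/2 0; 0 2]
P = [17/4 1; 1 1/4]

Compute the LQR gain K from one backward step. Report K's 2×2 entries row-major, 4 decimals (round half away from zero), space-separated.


0.5793 -0.3586 0.6741 -0.3816

BᵀP = [-4.3750 -1.0000; -6.5000 -1.5000]
S = R + BᵀPB = [3/2 0; 0 2] + [4.5625 6.7500; 6.7500 10.0000] = [6.0625 6.7500; 6.7500 12.0000]
BᵀPA = [8.0625 -4.7500; 12.0000 -7.0000]
K = S⁻¹·BᵀPA = [0.5793 -0.3586; 0.6741 -0.3816]
A−BK = [0.7172 0.6989; -4.0069 -2.5195]
AᵀP(A−BK) = [1.8647 -0.7793; -0.7793 0.6253]
P' = Q + AᵀP(A−BK) = [14.8647 1.2207; 1.2207 1.6253]
tr(P') = 16.4899


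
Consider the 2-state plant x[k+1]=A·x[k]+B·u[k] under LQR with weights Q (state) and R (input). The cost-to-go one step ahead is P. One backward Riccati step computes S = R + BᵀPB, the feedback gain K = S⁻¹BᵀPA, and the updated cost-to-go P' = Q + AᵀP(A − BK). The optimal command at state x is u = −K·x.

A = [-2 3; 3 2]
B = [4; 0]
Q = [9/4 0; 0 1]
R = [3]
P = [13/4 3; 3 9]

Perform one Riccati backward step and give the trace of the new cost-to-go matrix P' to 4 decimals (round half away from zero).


88.5182

BᵀP = [13.0000 12.0000]
S = R + BᵀPB = [3] + [52.0000] = [55.0000]
BᵀPA = [10.0000 63.0000]
K = S⁻¹·BᵀPA = [0.1818 1.1455]
A−BK = [-2.7273 -1.5818; 3.0000 2.0000]
AᵀP(A−BK) = [56.1818 38.0455; 38.0455 29.0864]
P' = Q + AᵀP(A−BK) = [58.4318 38.0455; 38.0455 30.0864]
tr(P') = 88.5182


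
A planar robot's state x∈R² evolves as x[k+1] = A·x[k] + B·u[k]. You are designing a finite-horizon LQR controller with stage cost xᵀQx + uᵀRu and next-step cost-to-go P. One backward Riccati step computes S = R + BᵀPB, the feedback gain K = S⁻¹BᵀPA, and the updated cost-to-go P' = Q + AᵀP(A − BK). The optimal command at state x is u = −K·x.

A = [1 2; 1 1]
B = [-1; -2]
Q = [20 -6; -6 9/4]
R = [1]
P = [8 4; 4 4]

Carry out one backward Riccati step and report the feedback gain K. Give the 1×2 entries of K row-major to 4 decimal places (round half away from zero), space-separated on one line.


-0.6829 -1.0732

BᵀP = [-16.0000 -12.0000]
S = R + BᵀPB = [1] + [40.0000] = [41.0000]
BᵀPA = [-28.0000 -44.0000]
K = S⁻¹·BᵀPA = [-0.6829 -1.0732]
A−BK = [0.3171 0.9268; -0.3659 -1.1463]
AᵀP(A−BK) = [0.8780 1.9512; 1.9512 4.7805]
P' = Q + AᵀP(A−BK) = [20.8780 -4.0488; -4.0488 7.0305]
tr(P') = 27.9085


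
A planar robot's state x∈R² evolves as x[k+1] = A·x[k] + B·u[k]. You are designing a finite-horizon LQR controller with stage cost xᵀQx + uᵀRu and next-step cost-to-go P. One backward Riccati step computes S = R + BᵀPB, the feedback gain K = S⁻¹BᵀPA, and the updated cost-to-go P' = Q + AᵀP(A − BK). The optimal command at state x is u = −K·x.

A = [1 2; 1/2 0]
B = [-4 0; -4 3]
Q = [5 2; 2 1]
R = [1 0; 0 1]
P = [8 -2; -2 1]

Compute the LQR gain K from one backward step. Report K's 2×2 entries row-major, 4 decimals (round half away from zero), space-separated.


-0.2492 -0.5045 -0.1509 -0.5946

BᵀP = [-24.0000 4.0000; -6.0000 3.0000]
S = R + BᵀPB = [1 0; 0 1] + [80.0000 12.0000; 12.0000 9.0000] = [81.0000 12.0000; 12.0000 10.0000]
BᵀPA = [-22.0000 -48.0000; -4.5000 -12.0000]
K = S⁻¹·BᵀPA = [-0.2492 -0.5045; -0.1509 -0.5946]
A−BK = [0.0030 -0.0180; -0.0443 -0.2342]
AᵀP(A−BK) = [0.0875 0.2252; 0.2252 0.6486]
P' = Q + AᵀP(A−BK) = [5.0875 2.2252; 2.2252 1.6486]
tr(P') = 6.7361


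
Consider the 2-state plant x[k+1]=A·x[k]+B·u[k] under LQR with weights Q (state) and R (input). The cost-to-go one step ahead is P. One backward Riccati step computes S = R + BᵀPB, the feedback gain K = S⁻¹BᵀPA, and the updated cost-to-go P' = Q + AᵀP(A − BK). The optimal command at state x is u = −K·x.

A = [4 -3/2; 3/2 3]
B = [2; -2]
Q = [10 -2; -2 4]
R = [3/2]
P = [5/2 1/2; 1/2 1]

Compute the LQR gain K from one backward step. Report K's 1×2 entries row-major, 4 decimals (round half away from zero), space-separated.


BᵀP = [4.0000 -1.0000]
S = R + BᵀPB = [3/2] + [10.0000] = [11.5000]
BᵀPA = [14.5000 -9.0000]
K = S⁻¹·BᵀPA = [1.2609 -0.7826]
A−BK = [1.4783 0.0652; 4.0217 1.4348]
AᵀP(A−BK) = [29.9674 5.7228; 5.7228 3.0815]
P' = Q + AᵀP(A−BK) = [39.9674 3.7228; 3.7228 7.0815]
tr(P') = 47.0489

1.2609 -0.7826


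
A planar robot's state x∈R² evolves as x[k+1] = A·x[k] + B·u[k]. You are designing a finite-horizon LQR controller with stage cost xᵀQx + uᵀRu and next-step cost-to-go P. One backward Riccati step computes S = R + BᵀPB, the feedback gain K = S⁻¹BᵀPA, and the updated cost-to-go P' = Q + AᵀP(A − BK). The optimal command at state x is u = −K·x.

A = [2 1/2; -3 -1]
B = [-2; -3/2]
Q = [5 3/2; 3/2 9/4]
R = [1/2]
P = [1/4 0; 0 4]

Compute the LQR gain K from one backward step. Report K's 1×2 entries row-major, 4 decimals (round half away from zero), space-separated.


BᵀP = [-0.5000 -6.0000]
S = R + BᵀPB = [1/2] + [10.0000] = [10.5000]
BᵀPA = [17.0000 5.7500]
K = S⁻¹·BᵀPA = [1.6190 0.5476]
A−BK = [5.2381 1.5952; -0.5714 -0.1786]
AᵀP(A−BK) = [9.4762 2.9405; 2.9405 0.9137]
P' = Q + AᵀP(A−BK) = [14.4762 4.4405; 4.4405 3.1637]
tr(P') = 17.6399

1.6190 0.5476


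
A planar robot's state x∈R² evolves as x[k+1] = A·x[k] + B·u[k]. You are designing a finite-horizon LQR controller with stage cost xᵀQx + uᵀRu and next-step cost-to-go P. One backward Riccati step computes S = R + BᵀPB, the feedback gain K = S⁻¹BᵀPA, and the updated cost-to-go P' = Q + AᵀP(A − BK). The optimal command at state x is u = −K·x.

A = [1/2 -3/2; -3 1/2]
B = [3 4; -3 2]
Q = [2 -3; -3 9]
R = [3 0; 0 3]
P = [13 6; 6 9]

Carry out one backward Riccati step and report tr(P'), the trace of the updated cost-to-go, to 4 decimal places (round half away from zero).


BᵀP = [21.0000 -9.0000; 64.0000 42.0000]
S = R + BᵀPB = [3 0; 0 3] + [90.0000 66.0000; 66.0000 340.0000] = [93.0000 66.0000; 66.0000 343.0000]
BᵀPA = [37.5000 -36.0000; -94.0000 -75.0000]
K = S⁻¹·BᵀPA = [0.6922 -0.2686; -0.4073 -0.1670]
A−BK = [0.0523 -0.0263; -0.1088 0.0282]
AᵀP(A−BK) = [2.0089 -0.3732; -0.3732 0.3073]
P' = Q + AᵀP(A−BK) = [4.0089 -3.3732; -3.3732 9.3073]
tr(P') = 13.3163

13.3163


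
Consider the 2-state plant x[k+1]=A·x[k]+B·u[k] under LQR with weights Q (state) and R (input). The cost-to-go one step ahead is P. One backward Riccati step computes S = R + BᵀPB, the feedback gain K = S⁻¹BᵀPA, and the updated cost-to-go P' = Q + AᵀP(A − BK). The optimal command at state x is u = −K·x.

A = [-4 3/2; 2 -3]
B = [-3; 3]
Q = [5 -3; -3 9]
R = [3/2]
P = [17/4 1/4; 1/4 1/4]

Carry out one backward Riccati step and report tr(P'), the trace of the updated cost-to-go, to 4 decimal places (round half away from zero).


BᵀP = [-12.0000 0.0000]
S = R + BᵀPB = [3/2] + [36.0000] = [37.5000]
BᵀPA = [48.0000 -18.0000]
K = S⁻¹·BᵀPA = [1.2800 -0.4800]
A−BK = [-0.1600 0.0600; -1.8400 -1.5600]
AᵀP(A−BK) = [3.5600 -0.2100; -0.2100 0.9225]
P' = Q + AᵀP(A−BK) = [8.5600 -3.2100; -3.2100 9.9225]
tr(P') = 18.4825

18.4825


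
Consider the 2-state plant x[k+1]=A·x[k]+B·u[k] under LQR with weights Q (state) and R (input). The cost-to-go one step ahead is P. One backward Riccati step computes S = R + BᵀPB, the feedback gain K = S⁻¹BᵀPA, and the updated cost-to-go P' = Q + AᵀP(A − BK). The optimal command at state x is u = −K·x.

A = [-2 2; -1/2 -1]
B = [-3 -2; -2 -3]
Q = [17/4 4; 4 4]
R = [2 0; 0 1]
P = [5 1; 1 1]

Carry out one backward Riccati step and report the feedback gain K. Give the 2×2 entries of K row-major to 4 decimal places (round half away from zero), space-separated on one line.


BᵀP = [-17.0000 -5.0000; -13.0000 -5.0000]
S = R + BᵀPB = [2 0; 0 1] + [61.0000 49.0000; 49.0000 41.0000] = [63.0000 49.0000; 49.0000 42.0000]
BᵀPA = [36.5000 -29.0000; 28.5000 -21.0000]
K = S⁻¹·BᵀPA = [0.5571 -0.7714; 0.0286 0.4000]
A−BK = [-0.2714 0.4857; 0.7000 -1.3429]
AᵀP(A−BK) = [1.1000 -1.7429; -1.7429 3.0286]
P' = Q + AᵀP(A−BK) = [5.3500 2.2571; 2.2571 7.0286]
tr(P') = 12.3786

0.5571 -0.7714 0.0286 0.4000


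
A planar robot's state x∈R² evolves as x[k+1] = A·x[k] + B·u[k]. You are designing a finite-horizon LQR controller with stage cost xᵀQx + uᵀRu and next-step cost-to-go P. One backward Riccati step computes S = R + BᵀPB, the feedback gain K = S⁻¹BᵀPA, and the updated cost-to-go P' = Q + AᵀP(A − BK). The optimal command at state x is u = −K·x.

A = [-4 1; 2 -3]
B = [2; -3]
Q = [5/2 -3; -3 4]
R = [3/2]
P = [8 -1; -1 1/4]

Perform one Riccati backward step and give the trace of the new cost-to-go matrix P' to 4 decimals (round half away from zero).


13.0942

BᵀP = [19.0000 -2.7500]
S = R + BᵀPB = [3/2] + [46.2500] = [47.7500]
BᵀPA = [-81.5000 27.2500]
K = S⁻¹·BᵀPA = [-1.7068 0.5707]
A−BK = [-0.5864 -0.1414; -3.1204 -1.2880]
AᵀP(A−BK) = [5.8953 -0.9895; -0.9895 0.6990]
P' = Q + AᵀP(A−BK) = [8.3953 -3.9895; -3.9895 4.6990]
tr(P') = 13.0942


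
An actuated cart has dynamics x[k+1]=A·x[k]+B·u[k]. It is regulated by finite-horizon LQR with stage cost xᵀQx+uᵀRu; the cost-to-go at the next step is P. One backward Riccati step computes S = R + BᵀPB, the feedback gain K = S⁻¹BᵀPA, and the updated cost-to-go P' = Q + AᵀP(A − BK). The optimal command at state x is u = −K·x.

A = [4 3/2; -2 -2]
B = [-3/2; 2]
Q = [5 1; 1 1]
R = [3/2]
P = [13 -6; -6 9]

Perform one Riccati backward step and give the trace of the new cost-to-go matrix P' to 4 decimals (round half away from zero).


BᵀP = [-31.5000 27.0000]
S = R + BᵀPB = [3/2] + [101.2500] = [102.7500]
BᵀPA = [-180.0000 -101.2500]
K = S⁻¹·BᵀPA = [-1.7518 -0.9854]
A−BK = [1.3723 0.0219; 1.5036 -0.0292]
AᵀP(A−BK) = [24.6715 2.6277; 2.6277 1.4781]
P' = Q + AᵀP(A−BK) = [29.6715 3.6277; 3.6277 2.4781]
tr(P') = 32.1496

32.1496


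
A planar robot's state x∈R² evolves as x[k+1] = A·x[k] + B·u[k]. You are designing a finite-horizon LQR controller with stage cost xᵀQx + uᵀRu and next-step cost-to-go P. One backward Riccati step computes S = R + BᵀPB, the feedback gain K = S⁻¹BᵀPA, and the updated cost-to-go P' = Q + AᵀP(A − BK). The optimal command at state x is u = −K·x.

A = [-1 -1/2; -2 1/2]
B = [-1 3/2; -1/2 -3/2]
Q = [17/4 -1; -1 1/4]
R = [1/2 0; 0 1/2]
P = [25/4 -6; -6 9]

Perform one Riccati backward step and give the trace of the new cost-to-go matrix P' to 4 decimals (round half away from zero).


BᵀP = [-3.2500 1.5000; 18.3750 -22.5000]
S = R + BᵀPB = [1/2 0; 0 1/2] + [2.5000 -7.1250; -7.1250 61.3125] = [3.0000 -7.1250; -7.1250 61.8125]
BᵀPA = [0.2500 2.3750; 26.6250 -20.4375]
K = S⁻¹·BᵀPA = [1.5234 0.0088; 0.6063 -0.3296]
A−BK = [-0.3861 0.0032; -0.3288 0.0100]
AᵀP(A−BK) = [1.7255 -0.1011; -0.1011 0.0549]
P' = Q + AᵀP(A−BK) = [5.9755 -1.1011; -1.1011 0.3049]
tr(P') = 6.2804

6.2804


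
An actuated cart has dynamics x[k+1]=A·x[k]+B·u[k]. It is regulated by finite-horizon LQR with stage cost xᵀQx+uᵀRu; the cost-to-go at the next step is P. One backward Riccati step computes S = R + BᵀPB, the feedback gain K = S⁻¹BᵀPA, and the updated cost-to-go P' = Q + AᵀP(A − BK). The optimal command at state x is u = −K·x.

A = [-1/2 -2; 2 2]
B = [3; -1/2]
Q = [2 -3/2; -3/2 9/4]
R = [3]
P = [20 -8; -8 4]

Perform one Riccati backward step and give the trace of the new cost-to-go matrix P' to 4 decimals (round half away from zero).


11.5577

BᵀP = [64.0000 -26.0000]
S = R + BᵀPB = [3] + [205.0000] = [208.0000]
BᵀPA = [-84.0000 -180.0000]
K = S⁻¹·BᵀPA = [-0.4038 -0.8654]
A−BK = [0.7115 0.5962; 1.7981 1.5673]
AᵀP(A−BK) = [3.0769 3.3077; 3.3077 4.2308]
P' = Q + AᵀP(A−BK) = [5.0769 1.8077; 1.8077 6.4808]
tr(P') = 11.5577


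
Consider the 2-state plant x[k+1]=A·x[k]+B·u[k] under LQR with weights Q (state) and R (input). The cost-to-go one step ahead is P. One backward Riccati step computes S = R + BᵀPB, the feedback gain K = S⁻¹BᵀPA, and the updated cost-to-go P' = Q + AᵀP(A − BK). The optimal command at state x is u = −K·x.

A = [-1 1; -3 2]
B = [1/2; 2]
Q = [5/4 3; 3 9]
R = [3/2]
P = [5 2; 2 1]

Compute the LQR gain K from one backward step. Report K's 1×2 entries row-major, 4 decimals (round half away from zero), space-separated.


-1.4419 1.1628

BᵀP = [6.5000 3.0000]
S = R + BᵀPB = [3/2] + [9.2500] = [10.7500]
BᵀPA = [-15.5000 12.5000]
K = S⁻¹·BᵀPA = [-1.4419 1.1628]
A−BK = [-0.2791 0.4186; -0.1163 -0.3256]
AᵀP(A−BK) = [3.6512 -2.9767; -2.9767 2.4651]
P' = Q + AᵀP(A−BK) = [4.9012 0.0233; 0.0233 11.4651]
tr(P') = 16.3663


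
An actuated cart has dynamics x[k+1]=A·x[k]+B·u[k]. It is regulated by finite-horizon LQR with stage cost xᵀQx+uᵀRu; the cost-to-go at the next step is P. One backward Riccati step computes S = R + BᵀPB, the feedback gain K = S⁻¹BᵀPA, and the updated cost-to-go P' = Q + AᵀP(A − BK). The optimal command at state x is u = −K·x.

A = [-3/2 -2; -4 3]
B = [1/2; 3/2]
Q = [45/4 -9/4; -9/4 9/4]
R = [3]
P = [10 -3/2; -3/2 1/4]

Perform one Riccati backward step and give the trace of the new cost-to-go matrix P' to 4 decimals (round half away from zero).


BᵀP = [2.7500 -0.3750]
S = R + BᵀPB = [3] + [0.8125] = [3.8125]
BᵀPA = [-2.6250 -6.6250]
K = S⁻¹·BᵀPA = [-0.6885 -1.7377]
A−BK = [-1.1557 -1.1311; -2.9672 5.6066]
AᵀP(A−BK) = [6.6926 17.1885; 17.1885 48.7377]
P' = Q + AᵀP(A−BK) = [17.9426 14.9385; 14.9385 50.9877]
tr(P') = 68.9303

68.9303


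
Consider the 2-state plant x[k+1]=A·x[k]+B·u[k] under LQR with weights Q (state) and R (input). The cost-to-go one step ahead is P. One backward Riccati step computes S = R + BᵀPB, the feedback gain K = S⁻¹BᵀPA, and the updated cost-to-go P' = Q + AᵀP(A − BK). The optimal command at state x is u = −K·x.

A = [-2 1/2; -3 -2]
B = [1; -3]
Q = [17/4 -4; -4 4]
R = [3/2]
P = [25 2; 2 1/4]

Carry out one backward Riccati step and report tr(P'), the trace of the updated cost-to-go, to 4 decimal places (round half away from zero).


30.7612

BᵀP = [19.0000 1.2500]
S = R + BᵀPB = [3/2] + [15.2500] = [16.7500]
BᵀPA = [-41.7500 7.0000]
K = S⁻¹·BᵀPA = [-2.4925 0.4179]
A−BK = [0.4925 0.0821; -10.4776 -0.7463]
AᵀP(A−BK) = [22.1866 -1.0522; -1.0522 0.3246]
P' = Q + AᵀP(A−BK) = [26.4366 -5.0522; -5.0522 4.3246]
tr(P') = 30.7612


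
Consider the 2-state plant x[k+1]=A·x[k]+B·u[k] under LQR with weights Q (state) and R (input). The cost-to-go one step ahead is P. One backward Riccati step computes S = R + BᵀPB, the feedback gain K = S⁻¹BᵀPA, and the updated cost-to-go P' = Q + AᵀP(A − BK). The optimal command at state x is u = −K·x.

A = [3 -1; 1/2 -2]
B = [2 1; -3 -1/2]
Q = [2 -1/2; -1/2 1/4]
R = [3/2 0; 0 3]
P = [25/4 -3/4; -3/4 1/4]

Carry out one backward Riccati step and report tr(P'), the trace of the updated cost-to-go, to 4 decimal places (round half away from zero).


BᵀP = [14.7500 -2.2500; 6.6250 -0.8750]
S = R + BᵀPB = [3/2 0; 0 3] + [36.2500 15.8750; 15.8750 7.0625] = [37.7500 15.8750; 15.8750 10.0625]
BᵀPA = [43.1250 -10.2500; 19.4375 -4.8750]
K = S⁻¹·BᵀPA = [0.9807 -0.2014; 0.3845 -0.1667]
A−BK = [0.6541 -0.4305; 3.6343 -2.6876]
AᵀP(A−BK) = [4.2965 -2.1985; -2.1985 1.3728]
P' = Q + AᵀP(A−BK) = [6.2965 -2.6985; -2.6985 1.6228]
tr(P') = 7.9193

7.9193


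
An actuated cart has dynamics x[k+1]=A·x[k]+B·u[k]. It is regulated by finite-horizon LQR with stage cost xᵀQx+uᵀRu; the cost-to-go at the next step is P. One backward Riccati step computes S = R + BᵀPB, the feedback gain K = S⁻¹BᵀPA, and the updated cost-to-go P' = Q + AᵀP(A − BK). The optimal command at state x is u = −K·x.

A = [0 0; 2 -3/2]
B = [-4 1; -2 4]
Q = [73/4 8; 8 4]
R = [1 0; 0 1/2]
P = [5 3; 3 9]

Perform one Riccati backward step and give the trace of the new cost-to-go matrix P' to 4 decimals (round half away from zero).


22.5308

BᵀP = [-26.0000 -30.0000; 17.0000 39.0000]
S = R + BᵀPB = [1 0; 0 1/2] + [164.0000 -146.0000; -146.0000 173.0000] = [165.0000 -146.0000; -146.0000 173.5000]
BᵀPA = [-60.0000 45.0000; 78.0000 -58.5000]
K = S⁻¹·BᵀPA = [0.1338 -0.1003; 0.5621 -0.4216]
A−BK = [-0.0271 0.0203; 0.0190 -0.0143]
AᵀP(A−BK) = [0.1797 -0.1348; -0.1348 0.1011]
P' = Q + AᵀP(A−BK) = [18.4297 7.8652; 7.8652 4.1011]
tr(P') = 22.5308


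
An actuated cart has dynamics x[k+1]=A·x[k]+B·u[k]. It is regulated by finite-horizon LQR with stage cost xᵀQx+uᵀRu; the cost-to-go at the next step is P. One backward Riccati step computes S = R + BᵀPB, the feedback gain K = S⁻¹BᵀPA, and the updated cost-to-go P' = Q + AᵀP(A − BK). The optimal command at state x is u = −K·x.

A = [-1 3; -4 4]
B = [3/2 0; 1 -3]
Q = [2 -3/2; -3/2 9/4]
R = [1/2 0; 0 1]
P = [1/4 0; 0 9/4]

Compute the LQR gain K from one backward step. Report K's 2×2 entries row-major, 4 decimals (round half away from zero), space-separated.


-0.6834 1.3254 1.0535 -0.8496

BᵀP = [0.3750 2.2500; 0.0000 -6.7500]
S = R + BᵀPB = [1/2 0; 0 1] + [2.8125 -6.7500; -6.7500 20.2500] = [3.3125 -6.7500; -6.7500 21.2500]
BᵀPA = [-9.3750 10.1250; 27.0000 -27.0000]
K = S⁻¹·BᵀPA = [-0.6834 1.3254; 1.0535 -0.8496]
A−BK = [0.0252 1.0120; -0.1561 0.1259]
AᵀP(A−BK) = [1.3984 -1.3858; -1.3858 1.8918]
P' = Q + AᵀP(A−BK) = [3.3984 -2.8858; -2.8858 4.1418]
tr(P') = 7.5401
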